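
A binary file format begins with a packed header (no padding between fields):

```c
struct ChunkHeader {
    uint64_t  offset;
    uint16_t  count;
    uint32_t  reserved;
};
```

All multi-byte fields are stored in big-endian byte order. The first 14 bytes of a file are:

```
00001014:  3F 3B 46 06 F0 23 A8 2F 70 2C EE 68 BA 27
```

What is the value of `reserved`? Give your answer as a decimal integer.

`reserved` follows `offset` (8 B), `count` (2 B), so it starts at offset 8 + 2 = 10 and occupies 4 bytes.
Bytes at offsets 10..13: EE 68 BA 27.
Big-endian: lowest address holds the most-significant byte.
The bytes are already most-significant first: 0xEE68BA27.
0xEE68BA27 = 3999840807.

3999840807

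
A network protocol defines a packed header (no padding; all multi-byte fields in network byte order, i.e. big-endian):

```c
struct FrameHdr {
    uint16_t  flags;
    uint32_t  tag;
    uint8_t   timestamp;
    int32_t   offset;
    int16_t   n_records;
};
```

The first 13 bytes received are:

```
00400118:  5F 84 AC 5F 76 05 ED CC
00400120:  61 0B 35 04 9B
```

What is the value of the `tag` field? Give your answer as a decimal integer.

`tag` follows `flags` (2 bytes), so it starts at byte offset 2 and occupies 4 bytes.
Bytes at offsets 2..5: AC 5F 76 05.
Big-endian: lowest address holds the most-significant byte.
The bytes are already most-significant first: 0xAC5F7605.
0xAC5F7605 = 2891937285.

2891937285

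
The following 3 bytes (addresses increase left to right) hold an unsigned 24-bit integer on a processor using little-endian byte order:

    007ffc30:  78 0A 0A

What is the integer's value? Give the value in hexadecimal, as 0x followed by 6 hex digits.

0x0A0A78

Little-endian: lowest address holds the least-significant byte.
Reassemble most-significant byte first: 0A 0A 78 → 0x0A0A78.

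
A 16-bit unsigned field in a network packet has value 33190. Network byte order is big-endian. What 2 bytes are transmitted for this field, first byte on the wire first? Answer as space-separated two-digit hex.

33190 in hexadecimal, padded to 16 bits, is 0x81A6.
Split into bytes (most-significant first): 81 A6.
Big-endian stores the most-significant byte at the lowest address.
So the memory order matches the most-significant-first order: 81 A6.

81 A6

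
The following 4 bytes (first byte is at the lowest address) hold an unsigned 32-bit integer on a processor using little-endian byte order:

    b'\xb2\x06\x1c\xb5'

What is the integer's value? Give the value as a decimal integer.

3038512818

Little-endian stores the least-significant byte at the lowest address.
Reassemble most-significant byte first: B5 1C 06 B2 → 0xB51C06B2.
0xB51C06B2 = 3038512818.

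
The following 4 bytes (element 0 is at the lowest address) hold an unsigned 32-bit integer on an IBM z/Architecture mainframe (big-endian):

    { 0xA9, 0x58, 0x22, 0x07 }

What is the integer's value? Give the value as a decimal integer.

2841125383

In big-endian order the high byte comes first in memory.
The bytes are already most-significant first: 0xA9582207.
0xA9582207 = 2841125383.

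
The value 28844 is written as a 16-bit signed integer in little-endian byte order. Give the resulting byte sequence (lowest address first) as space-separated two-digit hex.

AC 70

28844 in hexadecimal, padded to 16 bits, is 0x70AC.
Split into bytes (most-significant first): 70 AC.
Little-endian stores the least-significant byte at the lowest address.
So at ascending addresses the bytes are AC 70.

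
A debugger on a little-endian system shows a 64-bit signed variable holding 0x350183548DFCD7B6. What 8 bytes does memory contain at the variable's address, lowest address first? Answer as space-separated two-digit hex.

B6 D7 FC 8D 54 83 01 35

Split into bytes (most-significant first): 35 01 83 54 8D FC D7 B6.
Little-endian: lowest address holds the least-significant byte.
So at ascending addresses the bytes are B6 D7 FC 8D 54 83 01 35.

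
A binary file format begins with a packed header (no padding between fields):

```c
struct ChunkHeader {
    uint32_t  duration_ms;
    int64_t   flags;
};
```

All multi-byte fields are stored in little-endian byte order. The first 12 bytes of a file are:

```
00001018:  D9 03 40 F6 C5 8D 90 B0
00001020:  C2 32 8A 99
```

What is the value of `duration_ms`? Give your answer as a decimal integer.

`duration_ms` is the first field, at byte offset 0, occupying 4 bytes.
Bytes at offsets 0..3: D9 03 40 F6.
Little-endian stores the least-significant byte at the lowest address.
Reassemble most-significant byte first: F6 40 03 D9 → 0xF64003D9.
0xF64003D9 = 4131390425.

4131390425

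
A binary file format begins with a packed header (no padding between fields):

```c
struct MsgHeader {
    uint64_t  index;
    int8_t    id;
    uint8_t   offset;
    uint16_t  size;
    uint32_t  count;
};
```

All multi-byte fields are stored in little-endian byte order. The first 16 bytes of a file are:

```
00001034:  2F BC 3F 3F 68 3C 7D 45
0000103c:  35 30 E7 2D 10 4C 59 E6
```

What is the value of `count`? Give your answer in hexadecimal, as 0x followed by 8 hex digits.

0xE6594C10

`count` follows `index` (8 B), `id` (1 B), `offset` (1 B), `size` (2 B), so it starts at offset 8 + 1 + 1 + 2 = 12 and occupies 4 bytes.
Bytes at offsets 12..15: 10 4C 59 E6.
Little-endian: lowest address holds the least-significant byte.
Reassemble most-significant byte first: E6 59 4C 10 → 0xE6594C10.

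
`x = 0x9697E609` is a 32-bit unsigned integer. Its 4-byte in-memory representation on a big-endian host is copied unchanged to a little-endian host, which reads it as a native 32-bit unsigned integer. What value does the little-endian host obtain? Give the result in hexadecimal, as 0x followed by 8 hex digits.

0x09E69796

Stored big-endian, the bytes at ascending addresses are 96 97 E6 09.
Read back as little-endian, the first byte is least significant, giving 0x09E69796.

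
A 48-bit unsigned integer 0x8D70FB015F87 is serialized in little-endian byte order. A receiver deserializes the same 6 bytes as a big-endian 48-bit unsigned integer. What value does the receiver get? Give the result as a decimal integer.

Stored little-endian, the bytes at ascending addresses are 87 5F 01 FB 70 8D.
Read back as big-endian, the last byte is least significant, giving 0x875F01FB708D.
0x875F01FB708D = 148842124898445.

148842124898445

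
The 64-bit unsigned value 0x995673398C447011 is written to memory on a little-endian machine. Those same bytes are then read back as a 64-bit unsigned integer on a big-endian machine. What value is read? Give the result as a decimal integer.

Stored little-endian, the bytes at ascending addresses are 11 70 44 8C 39 73 56 99.
Read back as big-endian, the last byte is least significant, giving 0x1170448C39735699.
0x1170448C39735699 = 1256579665086338713.

1256579665086338713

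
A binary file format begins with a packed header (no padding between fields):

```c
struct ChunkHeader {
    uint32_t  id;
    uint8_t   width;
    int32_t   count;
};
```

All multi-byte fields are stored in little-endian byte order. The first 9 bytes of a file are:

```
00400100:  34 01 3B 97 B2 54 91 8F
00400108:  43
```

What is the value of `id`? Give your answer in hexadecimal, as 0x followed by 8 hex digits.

0x973B0134

`id` is the first field, at byte offset 0, occupying 4 bytes.
Bytes at offsets 0..3: 34 01 3B 97.
Little-endian: lowest address holds the least-significant byte.
Reassemble most-significant byte first: 97 3B 01 34 → 0x973B0134.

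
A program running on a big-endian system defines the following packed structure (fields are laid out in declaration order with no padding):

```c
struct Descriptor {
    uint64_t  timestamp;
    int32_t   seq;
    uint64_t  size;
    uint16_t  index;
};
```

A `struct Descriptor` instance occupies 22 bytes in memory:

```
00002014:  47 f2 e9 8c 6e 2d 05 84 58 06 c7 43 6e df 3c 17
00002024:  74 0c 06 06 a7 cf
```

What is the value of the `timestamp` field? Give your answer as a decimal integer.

5184462910409999748

`timestamp` is the first field, at byte offset 0, occupying 8 bytes.
Bytes at offsets 0..7: 47 F2 E9 8C 6E 2D 05 84.
In big-endian order the high byte comes first in memory.
The bytes are already most-significant first: 0x47F2E98C6E2D0584.
0x47F2E98C6E2D0584 = 5184462910409999748.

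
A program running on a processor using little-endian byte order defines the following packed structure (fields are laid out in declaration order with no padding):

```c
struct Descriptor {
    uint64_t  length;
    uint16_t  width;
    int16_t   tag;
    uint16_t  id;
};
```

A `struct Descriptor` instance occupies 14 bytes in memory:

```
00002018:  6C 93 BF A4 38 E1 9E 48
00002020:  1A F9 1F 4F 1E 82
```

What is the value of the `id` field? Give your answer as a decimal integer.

33310

`id` follows `length` (8 B), `width` (2 B), `tag` (2 B), so it starts at offset 8 + 2 + 2 = 12 and occupies 2 bytes.
Bytes at offsets 12..13: 1E 82.
Little-endian stores the least-significant byte at the lowest address.
Reassemble most-significant byte first: 82 1E → 0x821E.
0x821E = 33310.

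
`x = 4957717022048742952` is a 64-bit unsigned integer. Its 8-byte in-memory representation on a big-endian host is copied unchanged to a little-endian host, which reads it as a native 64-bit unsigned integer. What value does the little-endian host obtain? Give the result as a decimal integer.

2913300421799431492

4957717022048742952 in 64-bit hexadecimal is 0x44CD595D4C1F6E28.
Stored big-endian, the bytes at ascending addresses are 44 CD 59 5D 4C 1F 6E 28.
Read back as little-endian, the first byte is least significant, giving 0x286E1F4C5D59CD44.
0x286E1F4C5D59CD44 = 2913300421799431492.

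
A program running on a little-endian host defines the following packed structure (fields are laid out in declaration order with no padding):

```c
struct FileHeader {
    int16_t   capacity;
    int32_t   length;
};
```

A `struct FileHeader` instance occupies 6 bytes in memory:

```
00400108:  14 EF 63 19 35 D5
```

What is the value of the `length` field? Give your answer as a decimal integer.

`length` follows `capacity` (2 bytes), so it starts at byte offset 2 and occupies 4 bytes.
Bytes at offsets 2..5: 63 19 35 D5.
Little-endian stores the least-significant byte at the lowest address.
Reassemble most-significant byte first: D5 35 19 63 → 0xD5351963.
Top bit is set, so as a signed 32-bit value this is 0xD5351963 − 2^32 = -717940381.

-717940381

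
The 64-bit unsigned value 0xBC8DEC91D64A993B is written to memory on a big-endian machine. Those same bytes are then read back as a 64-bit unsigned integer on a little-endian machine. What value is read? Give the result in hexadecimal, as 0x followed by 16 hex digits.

Stored big-endian, the bytes at ascending addresses are BC 8D EC 91 D6 4A 99 3B.
Read back as little-endian, the first byte is least significant, giving 0x3B994AD691EC8DBC.

0x3B994AD691EC8DBC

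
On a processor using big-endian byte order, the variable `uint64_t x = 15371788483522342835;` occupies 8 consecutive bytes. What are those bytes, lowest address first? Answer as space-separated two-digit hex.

D5 53 90 2E BA CA 2F B3

15371788483522342835 in hexadecimal, padded to 64 bits, is 0xD553902EBACA2FB3.
Split into bytes (most-significant first): D5 53 90 2E BA CA 2F B3.
Big-endian stores the most-significant byte at the lowest address.
So the memory order matches the most-significant-first order: D5 53 90 2E BA CA 2F B3.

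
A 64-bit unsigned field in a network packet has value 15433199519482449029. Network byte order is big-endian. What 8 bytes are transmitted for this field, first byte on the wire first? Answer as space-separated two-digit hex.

D6 2D BD 31 C2 7B 0C 85

15433199519482449029 in hexadecimal, padded to 64 bits, is 0xD62DBD31C27B0C85.
Split into bytes (most-significant first): D6 2D BD 31 C2 7B 0C 85.
Big-endian: lowest address holds the most-significant byte.
So the memory order matches the most-significant-first order: D6 2D BD 31 C2 7B 0C 85.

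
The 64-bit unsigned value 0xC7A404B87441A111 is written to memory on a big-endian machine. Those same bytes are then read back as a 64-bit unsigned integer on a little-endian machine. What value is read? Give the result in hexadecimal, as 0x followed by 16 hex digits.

0x11A14174B804A4C7

Stored big-endian, the bytes at ascending addresses are C7 A4 04 B8 74 41 A1 11.
Read back as little-endian, the first byte is least significant, giving 0x11A14174B804A4C7.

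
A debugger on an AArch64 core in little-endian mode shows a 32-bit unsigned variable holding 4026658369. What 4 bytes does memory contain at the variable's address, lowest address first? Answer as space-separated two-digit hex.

4026658369 in hexadecimal, padded to 32 bits, is 0xF001EE41.
Split into bytes (most-significant first): F0 01 EE 41.
In little-endian order the low byte comes first in memory.
So at ascending addresses the bytes are 41 EE 01 F0.

41 EE 01 F0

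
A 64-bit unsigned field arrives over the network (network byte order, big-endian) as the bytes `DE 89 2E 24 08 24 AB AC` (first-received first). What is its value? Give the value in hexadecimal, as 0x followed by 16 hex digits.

Big-endian stores the most-significant byte at the lowest address.
The bytes are already most-significant first: 0xDE892E240824ABAC.

0xDE892E240824ABAC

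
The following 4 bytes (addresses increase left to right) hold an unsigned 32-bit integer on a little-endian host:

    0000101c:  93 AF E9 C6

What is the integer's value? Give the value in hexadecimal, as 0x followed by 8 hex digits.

Little-endian: lowest address holds the least-significant byte.
Reassemble most-significant byte first: C6 E9 AF 93 → 0xC6E9AF93.

0xC6E9AF93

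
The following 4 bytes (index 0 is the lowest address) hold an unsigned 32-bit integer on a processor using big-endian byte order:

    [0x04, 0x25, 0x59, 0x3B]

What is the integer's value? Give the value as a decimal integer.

Big-endian: lowest address holds the most-significant byte.
The bytes are already most-significant first: 0x0425593B.
0x0425593B = 69556539.

69556539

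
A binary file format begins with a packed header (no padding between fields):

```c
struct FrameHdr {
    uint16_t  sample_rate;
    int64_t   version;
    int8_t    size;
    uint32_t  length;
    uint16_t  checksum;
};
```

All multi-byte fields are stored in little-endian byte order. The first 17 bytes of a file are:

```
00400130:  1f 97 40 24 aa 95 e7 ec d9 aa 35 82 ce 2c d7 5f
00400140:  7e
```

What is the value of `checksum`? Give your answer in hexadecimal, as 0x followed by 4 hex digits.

0x7E5F

`checksum` follows `sample_rate` (2 B), `version` (8 B), `size` (1 B), `length` (4 B), so it starts at offset 2 + 8 + 1 + 4 = 15 and occupies 2 bytes.
Bytes at offsets 15..16: 5F 7E.
Little-endian stores the least-significant byte at the lowest address.
Reassemble most-significant byte first: 7E 5F → 0x7E5F.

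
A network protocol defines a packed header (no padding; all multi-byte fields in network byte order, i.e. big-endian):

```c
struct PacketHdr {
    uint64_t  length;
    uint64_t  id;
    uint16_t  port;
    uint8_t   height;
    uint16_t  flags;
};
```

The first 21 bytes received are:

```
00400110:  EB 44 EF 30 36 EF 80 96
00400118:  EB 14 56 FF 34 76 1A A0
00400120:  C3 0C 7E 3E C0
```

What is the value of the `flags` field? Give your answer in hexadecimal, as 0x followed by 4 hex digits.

`flags` follows `length` (8 B), `id` (8 B), `port` (2 B), `height` (1 B), so it starts at offset 8 + 8 + 2 + 1 = 19 and occupies 2 bytes.
Bytes at offsets 19..20: 3E C0.
Big-endian: lowest address holds the most-significant byte.
The bytes are already most-significant first: 0x3EC0.

0x3EC0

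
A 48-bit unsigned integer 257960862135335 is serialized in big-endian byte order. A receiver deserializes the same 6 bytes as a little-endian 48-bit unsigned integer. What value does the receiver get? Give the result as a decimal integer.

257960862135335 in 48-bit hexadecimal is 0xEA9D318DB427.
Stored big-endian, the bytes at ascending addresses are EA 9D 31 8D B4 27.
Read back as little-endian, the first byte is least significant, giving 0x27B48D319DEA.
0x27B48D319DEA = 43656416435690.

43656416435690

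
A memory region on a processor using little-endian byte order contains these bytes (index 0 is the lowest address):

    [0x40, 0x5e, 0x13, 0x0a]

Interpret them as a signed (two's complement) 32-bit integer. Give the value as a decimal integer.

169041472

In little-endian order the low byte comes first in memory.
Reassemble most-significant byte first: 0A 13 5E 40 → 0x0A135E40.
0x0A135E40 = 169041472.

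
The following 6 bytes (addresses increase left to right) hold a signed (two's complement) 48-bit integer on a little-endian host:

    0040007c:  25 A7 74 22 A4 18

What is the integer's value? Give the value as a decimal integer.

27093231773477

Little-endian stores the least-significant byte at the lowest address.
Reassemble most-significant byte first: 18 A4 22 74 A7 25 → 0x18A42274A725.
0x18A42274A725 = 27093231773477.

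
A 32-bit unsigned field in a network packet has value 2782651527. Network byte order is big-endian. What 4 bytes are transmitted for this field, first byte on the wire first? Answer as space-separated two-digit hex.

A5 DB E4 87

2782651527 in hexadecimal, padded to 32 bits, is 0xA5DBE487.
Split into bytes (most-significant first): A5 DB E4 87.
Big-endian: lowest address holds the most-significant byte.
So the memory order matches the most-significant-first order: A5 DB E4 87.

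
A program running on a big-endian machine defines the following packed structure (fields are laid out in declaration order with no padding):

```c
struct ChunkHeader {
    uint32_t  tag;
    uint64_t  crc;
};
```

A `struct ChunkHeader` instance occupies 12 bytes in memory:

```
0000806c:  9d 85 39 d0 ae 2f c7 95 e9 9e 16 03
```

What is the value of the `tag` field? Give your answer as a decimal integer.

`tag` is the first field, at byte offset 0, occupying 4 bytes.
Bytes at offsets 0..3: 9D 85 39 D0.
Big-endian stores the most-significant byte at the lowest address.
The bytes are already most-significant first: 0x9D8539D0.
0x9D8539D0 = 2642754000.

2642754000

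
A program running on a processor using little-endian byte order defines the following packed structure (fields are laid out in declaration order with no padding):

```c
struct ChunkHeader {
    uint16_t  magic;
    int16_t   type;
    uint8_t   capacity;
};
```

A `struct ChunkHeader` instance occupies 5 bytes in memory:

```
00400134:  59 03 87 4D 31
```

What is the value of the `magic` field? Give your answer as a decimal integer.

`magic` is the first field, at byte offset 0, occupying 2 bytes.
Bytes at offsets 0..1: 59 03.
Little-endian: lowest address holds the least-significant byte.
Reassemble most-significant byte first: 03 59 → 0x0359.
0x0359 = 857.

857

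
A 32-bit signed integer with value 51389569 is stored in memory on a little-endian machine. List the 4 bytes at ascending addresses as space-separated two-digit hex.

81 24 10 03

51389569 in hexadecimal, padded to 32 bits, is 0x03102481.
Split into bytes (most-significant first): 03 10 24 81.
In little-endian order the low byte comes first in memory.
So at ascending addresses the bytes are 81 24 10 03.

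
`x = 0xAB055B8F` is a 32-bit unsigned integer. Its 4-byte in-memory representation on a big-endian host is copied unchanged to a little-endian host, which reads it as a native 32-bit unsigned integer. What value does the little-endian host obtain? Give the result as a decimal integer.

Stored big-endian, the bytes at ascending addresses are AB 05 5B 8F.
Read back as little-endian, the first byte is least significant, giving 0x8F5B05AB.
0x8F5B05AB = 2405107115.

2405107115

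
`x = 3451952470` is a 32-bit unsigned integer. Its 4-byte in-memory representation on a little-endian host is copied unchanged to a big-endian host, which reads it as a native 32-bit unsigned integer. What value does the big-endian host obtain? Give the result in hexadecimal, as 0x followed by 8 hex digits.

0x569DC0CD

3451952470 in 32-bit hexadecimal is 0xCDC09D56.
Stored little-endian, the bytes at ascending addresses are 56 9D C0 CD.
Read back as big-endian, the last byte is least significant, giving 0x569DC0CD.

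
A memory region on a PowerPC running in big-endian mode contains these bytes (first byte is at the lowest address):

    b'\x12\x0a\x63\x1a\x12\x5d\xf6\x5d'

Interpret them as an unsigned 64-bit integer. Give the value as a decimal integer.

In big-endian order the high byte comes first in memory.
The bytes are already most-significant first: 0x120A631A125DF65D.
0x120A631A125DF65D = 1299960406078256733.

1299960406078256733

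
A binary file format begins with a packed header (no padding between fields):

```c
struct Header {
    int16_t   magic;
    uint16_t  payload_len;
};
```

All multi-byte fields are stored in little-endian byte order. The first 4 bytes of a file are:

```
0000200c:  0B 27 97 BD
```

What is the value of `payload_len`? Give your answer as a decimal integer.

48535

`payload_len` follows `magic` (2 bytes), so it starts at byte offset 2 and occupies 2 bytes.
Bytes at offsets 2..3: 97 BD.
Little-endian stores the least-significant byte at the lowest address.
Reassemble most-significant byte first: BD 97 → 0xBD97.
0xBD97 = 48535.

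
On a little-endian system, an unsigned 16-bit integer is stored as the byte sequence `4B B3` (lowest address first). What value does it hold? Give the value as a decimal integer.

Little-endian: lowest address holds the least-significant byte.
Reassemble most-significant byte first: B3 4B → 0xB34B.
0xB34B = 45899.

45899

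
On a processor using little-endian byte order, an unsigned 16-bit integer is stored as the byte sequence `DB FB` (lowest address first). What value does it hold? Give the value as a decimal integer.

64475

Little-endian: lowest address holds the least-significant byte.
Reassemble most-significant byte first: FB DB → 0xFBDB.
0xFBDB = 64475.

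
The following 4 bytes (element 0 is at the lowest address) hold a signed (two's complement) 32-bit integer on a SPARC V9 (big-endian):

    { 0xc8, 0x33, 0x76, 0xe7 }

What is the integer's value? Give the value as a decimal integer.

-936151321

Big-endian: lowest address holds the most-significant byte.
The bytes are already most-significant first: 0xC83376E7.
Top bit is set, so as a signed 32-bit value this is 0xC83376E7 − 2^32 = -936151321.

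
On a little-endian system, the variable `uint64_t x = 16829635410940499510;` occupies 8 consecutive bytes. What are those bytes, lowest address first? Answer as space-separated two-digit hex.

16829635410940499510 in hexadecimal, padded to 64 bits, is 0xE98EE03D30719636.
Split into bytes (most-significant first): E9 8E E0 3D 30 71 96 36.
Little-endian stores the least-significant byte at the lowest address.
So at ascending addresses the bytes are 36 96 71 30 3D E0 8E E9.

36 96 71 30 3D E0 8E E9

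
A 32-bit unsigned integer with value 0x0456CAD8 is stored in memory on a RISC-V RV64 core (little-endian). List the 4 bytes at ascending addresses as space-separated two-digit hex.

Split into bytes (most-significant first): 04 56 CA D8.
In little-endian order the low byte comes first in memory.
So at ascending addresses the bytes are D8 CA 56 04.

D8 CA 56 04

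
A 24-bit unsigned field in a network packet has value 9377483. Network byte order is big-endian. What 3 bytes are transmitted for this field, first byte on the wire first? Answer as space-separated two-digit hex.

8F 16 CB

9377483 in hexadecimal, padded to 24 bits, is 0x8F16CB.
Split into bytes (most-significant first): 8F 16 CB.
Big-endian: lowest address holds the most-significant byte.
So the memory order matches the most-significant-first order: 8F 16 CB.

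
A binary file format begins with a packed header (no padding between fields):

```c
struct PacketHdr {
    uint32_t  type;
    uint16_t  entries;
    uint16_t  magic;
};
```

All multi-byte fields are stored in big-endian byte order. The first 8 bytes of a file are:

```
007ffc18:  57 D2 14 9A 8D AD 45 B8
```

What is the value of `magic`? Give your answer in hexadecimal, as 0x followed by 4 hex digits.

0x45B8

`magic` follows `type` (4 B), `entries` (2 B), so it starts at offset 4 + 2 = 6 and occupies 2 bytes.
Bytes at offsets 6..7: 45 B8.
Big-endian: lowest address holds the most-significant byte.
The bytes are already most-significant first: 0x45B8.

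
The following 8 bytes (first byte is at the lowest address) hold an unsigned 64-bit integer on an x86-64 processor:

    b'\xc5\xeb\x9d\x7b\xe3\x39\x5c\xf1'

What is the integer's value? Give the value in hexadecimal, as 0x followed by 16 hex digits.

0xF15C39E37B9DEBC5

Little-endian stores the least-significant byte at the lowest address.
Reassemble most-significant byte first: F1 5C 39 E3 7B 9D EB C5 → 0xF15C39E37B9DEBC5.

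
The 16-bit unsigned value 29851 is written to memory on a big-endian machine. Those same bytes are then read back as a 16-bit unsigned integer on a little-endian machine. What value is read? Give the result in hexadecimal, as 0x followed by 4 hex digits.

29851 in 16-bit hexadecimal is 0x749B.
Stored big-endian, the bytes at ascending addresses are 74 9B.
Read back as little-endian, the first byte is least significant, giving 0x9B74.

0x9B74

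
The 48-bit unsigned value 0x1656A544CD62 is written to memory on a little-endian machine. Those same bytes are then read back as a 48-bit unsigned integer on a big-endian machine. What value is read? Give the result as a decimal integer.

Stored little-endian, the bytes at ascending addresses are 62 CD 44 A5 56 16.
Read back as big-endian, the last byte is least significant, giving 0x62CD44A55616.
0x62CD44A55616 = 108633759503894.

108633759503894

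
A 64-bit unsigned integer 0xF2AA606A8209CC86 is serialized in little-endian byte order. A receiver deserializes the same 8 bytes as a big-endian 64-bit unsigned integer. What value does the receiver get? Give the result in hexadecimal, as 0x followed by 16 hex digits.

0x86CC09826A60AAF2

Stored little-endian, the bytes at ascending addresses are 86 CC 09 82 6A 60 AA F2.
Read back as big-endian, the last byte is least significant, giving 0x86CC09826A60AAF2.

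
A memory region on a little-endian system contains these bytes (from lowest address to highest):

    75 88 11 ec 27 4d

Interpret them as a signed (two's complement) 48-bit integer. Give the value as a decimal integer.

Little-endian: lowest address holds the least-significant byte.
Reassemble most-significant byte first: 4D 27 EC 11 88 75 → 0x4D27EC118875.
0x4D27EC118875 = 84833859635317.

84833859635317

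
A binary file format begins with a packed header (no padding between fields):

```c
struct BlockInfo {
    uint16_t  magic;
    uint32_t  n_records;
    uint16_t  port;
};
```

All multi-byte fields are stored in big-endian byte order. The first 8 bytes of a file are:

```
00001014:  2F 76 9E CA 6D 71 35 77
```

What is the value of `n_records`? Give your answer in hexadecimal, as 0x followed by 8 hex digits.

0x9ECA6D71

`n_records` follows `magic` (2 bytes), so it starts at byte offset 2 and occupies 4 bytes.
Bytes at offsets 2..5: 9E CA 6D 71.
Big-endian stores the most-significant byte at the lowest address.
The bytes are already most-significant first: 0x9ECA6D71.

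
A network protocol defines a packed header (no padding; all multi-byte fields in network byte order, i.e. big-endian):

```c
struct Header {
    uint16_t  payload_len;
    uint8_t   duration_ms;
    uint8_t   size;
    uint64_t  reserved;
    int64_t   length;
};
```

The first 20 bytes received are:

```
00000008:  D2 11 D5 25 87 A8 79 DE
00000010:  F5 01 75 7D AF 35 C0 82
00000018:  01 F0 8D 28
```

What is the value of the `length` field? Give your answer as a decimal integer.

-5821535278695674584

`length` follows `payload_len` (2 B), `duration_ms` (1 B), `size` (1 B), `reserved` (8 B), so it starts at offset 2 + 1 + 1 + 8 = 12 and occupies 8 bytes.
Bytes at offsets 12..19: AF 35 C0 82 01 F0 8D 28.
In big-endian order the high byte comes first in memory.
The bytes are already most-significant first: 0xAF35C08201F08D28.
Top bit is set, so as a signed 64-bit value this is 0xAF35C08201F08D28 − 2^64 = -5821535278695674584.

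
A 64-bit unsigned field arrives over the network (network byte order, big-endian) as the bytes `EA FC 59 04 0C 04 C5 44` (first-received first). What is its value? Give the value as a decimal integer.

Big-endian stores the most-significant byte at the lowest address.
The bytes are already most-significant first: 0xEAFC59040C04C544.
0xEAFC59040C04C544 = 16932506572922602820.

16932506572922602820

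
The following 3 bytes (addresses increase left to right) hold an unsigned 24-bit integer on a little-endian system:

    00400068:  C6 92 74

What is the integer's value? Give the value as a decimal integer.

Little-endian: lowest address holds the least-significant byte.
Reassemble most-significant byte first: 74 92 C6 → 0x7492C6.
0x7492C6 = 7639750.

7639750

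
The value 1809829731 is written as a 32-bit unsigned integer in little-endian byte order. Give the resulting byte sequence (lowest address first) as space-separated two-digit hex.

1809829731 in hexadecimal, padded to 32 bits, is 0x6BDFCF63.
Split into bytes (most-significant first): 6B DF CF 63.
Little-endian stores the least-significant byte at the lowest address.
So at ascending addresses the bytes are 63 CF DF 6B.

63 CF DF 6B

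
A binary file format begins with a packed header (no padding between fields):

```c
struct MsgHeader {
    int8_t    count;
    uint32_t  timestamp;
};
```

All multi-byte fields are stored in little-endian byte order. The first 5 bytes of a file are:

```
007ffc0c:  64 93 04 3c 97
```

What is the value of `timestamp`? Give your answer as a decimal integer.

`timestamp` follows `count` (1 byte), so it starts at byte offset 1 and occupies 4 bytes.
Bytes at offsets 1..4: 93 04 3C 97.
In little-endian order the low byte comes first in memory.
Reassemble most-significant byte first: 97 3C 04 93 → 0x973C0493.
0x973C0493 = 2537292947.

2537292947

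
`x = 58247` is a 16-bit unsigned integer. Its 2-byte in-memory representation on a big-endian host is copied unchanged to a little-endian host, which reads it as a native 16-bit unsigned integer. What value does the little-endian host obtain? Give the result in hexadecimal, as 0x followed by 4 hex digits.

58247 in 16-bit hexadecimal is 0xE387.
Stored big-endian, the bytes at ascending addresses are E3 87.
Read back as little-endian, the first byte is least significant, giving 0x87E3.

0x87E3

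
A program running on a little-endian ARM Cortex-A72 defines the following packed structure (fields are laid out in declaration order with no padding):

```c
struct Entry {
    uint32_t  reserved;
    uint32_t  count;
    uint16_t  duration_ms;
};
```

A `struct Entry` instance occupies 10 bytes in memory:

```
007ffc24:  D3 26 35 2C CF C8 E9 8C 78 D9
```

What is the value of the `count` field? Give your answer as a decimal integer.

`count` follows `reserved` (4 bytes), so it starts at byte offset 4 and occupies 4 bytes.
Bytes at offsets 4..7: CF C8 E9 8C.
Little-endian: lowest address holds the least-significant byte.
Reassemble most-significant byte first: 8C E9 C8 CF → 0x8CE9C8CF.
0x8CE9C8CF = 2364131535.

2364131535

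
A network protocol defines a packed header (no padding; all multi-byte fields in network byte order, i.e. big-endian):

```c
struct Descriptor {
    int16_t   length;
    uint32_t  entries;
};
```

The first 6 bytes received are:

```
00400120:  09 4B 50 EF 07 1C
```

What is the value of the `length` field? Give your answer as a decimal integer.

2379

`length` is the first field, at byte offset 0, occupying 2 bytes.
Bytes at offsets 0..1: 09 4B.
Big-endian stores the most-significant byte at the lowest address.
The bytes are already most-significant first: 0x094B.
0x094B = 2379.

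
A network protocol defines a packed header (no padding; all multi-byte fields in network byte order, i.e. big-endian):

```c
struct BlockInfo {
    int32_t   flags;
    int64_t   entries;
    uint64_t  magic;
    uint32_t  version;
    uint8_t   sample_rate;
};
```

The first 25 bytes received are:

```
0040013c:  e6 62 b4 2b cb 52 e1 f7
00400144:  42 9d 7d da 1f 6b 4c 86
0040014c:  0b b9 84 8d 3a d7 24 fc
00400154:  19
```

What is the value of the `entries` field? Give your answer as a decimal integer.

`entries` follows `flags` (4 bytes), so it starts at byte offset 4 and occupies 8 bytes.
Bytes at offsets 4..11: CB 52 E1 F7 42 9D 7D DA.
Big-endian: lowest address holds the most-significant byte.
The bytes are already most-significant first: 0xCB52E1F7429D7DDA.
Top bit is set, so as a signed 64-bit value this is 0xCB52E1F7429D7DDA − 2^64 = -3795723083829117478.

-3795723083829117478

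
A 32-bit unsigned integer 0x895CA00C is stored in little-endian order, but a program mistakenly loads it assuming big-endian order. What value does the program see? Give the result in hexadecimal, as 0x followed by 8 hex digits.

0x0CA05C89

Stored little-endian, the bytes at ascending addresses are 0C A0 5C 89.
Read back as big-endian, the last byte is least significant, giving 0x0CA05C89.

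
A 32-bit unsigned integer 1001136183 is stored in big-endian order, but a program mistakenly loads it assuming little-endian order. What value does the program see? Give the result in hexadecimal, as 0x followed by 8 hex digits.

0x3720AC3B

1001136183 in 32-bit hexadecimal is 0x3BAC2037.
Stored big-endian, the bytes at ascending addresses are 3B AC 20 37.
Read back as little-endian, the first byte is least significant, giving 0x3720AC3B.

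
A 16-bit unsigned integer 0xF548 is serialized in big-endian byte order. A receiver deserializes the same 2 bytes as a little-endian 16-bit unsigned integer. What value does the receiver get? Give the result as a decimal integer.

Stored big-endian, the bytes at ascending addresses are F5 48.
Read back as little-endian, the first byte is least significant, giving 0x48F5.
0x48F5 = 18677.

18677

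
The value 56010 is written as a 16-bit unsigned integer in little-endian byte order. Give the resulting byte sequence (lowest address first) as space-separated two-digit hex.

CA DA

56010 in hexadecimal, padded to 16 bits, is 0xDACA.
Split into bytes (most-significant first): DA CA.
Little-endian stores the least-significant byte at the lowest address.
So at ascending addresses the bytes are CA DA.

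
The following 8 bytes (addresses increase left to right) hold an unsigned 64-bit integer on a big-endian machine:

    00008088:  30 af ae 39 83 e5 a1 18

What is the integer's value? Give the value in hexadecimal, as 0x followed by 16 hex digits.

Big-endian: lowest address holds the most-significant byte.
The bytes are already most-significant first: 0x30AFAE3983E5A118.

0x30AFAE3983E5A118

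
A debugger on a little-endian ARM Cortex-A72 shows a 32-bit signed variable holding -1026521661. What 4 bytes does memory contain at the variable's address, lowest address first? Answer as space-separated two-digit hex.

Two's complement of -1026521661 in 32 bits: 1026521661 = 0x3D2F7A3D; invert → 0xC2D085C2; add 1 → 0xC2D085C3.
Split into bytes (most-significant first): C2 D0 85 C3.
Little-endian stores the least-significant byte at the lowest address.
So at ascending addresses the bytes are C3 85 D0 C2.

C3 85 D0 C2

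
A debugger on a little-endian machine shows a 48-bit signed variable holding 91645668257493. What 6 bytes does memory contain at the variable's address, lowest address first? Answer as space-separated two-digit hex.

D5 6E 80 EB 59 53

91645668257493 in hexadecimal, padded to 48 bits, is 0x5359EB806ED5.
Split into bytes (most-significant first): 53 59 EB 80 6E D5.
In little-endian order the low byte comes first in memory.
So at ascending addresses the bytes are D5 6E 80 EB 59 53.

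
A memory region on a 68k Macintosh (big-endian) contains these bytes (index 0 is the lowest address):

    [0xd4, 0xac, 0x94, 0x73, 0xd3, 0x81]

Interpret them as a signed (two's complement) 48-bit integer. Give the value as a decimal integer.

Big-endian: lowest address holds the most-significant byte.
The bytes are already most-significant first: 0xD4AC9473D381.
Top bit is set, so as a signed 48-bit value this is 0xD4AC9473D381 − 2^48 = -47637286628479.

-47637286628479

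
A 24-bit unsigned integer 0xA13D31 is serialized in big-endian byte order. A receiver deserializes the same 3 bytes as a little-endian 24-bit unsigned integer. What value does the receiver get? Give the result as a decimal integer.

3227041

Stored big-endian, the bytes at ascending addresses are A1 3D 31.
Read back as little-endian, the first byte is least significant, giving 0x313DA1.
0x313DA1 = 3227041.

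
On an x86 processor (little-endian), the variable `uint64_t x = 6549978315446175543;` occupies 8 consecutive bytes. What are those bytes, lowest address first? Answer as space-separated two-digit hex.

6549978315446175543 in hexadecimal, padded to 64 bits, is 0x5AE632931AAE4737.
Split into bytes (most-significant first): 5A E6 32 93 1A AE 47 37.
Little-endian stores the least-significant byte at the lowest address.
So at ascending addresses the bytes are 37 47 AE 1A 93 32 E6 5A.

37 47 AE 1A 93 32 E6 5A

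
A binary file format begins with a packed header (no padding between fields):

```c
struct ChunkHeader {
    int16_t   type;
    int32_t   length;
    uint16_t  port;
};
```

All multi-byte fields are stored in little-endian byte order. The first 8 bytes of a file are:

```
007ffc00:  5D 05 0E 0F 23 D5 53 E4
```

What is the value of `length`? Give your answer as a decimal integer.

`length` follows `type` (2 bytes), so it starts at byte offset 2 and occupies 4 bytes.
Bytes at offsets 2..5: 0E 0F 23 D5.
Little-endian stores the least-significant byte at the lowest address.
Reassemble most-significant byte first: D5 23 0F 0E → 0xD5230F0E.
Top bit is set, so as a signed 32-bit value this is 0xD5230F0E − 2^32 = -719122674.

-719122674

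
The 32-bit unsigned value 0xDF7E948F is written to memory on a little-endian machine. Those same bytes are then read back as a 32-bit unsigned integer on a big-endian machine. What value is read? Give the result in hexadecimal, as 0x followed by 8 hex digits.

Stored little-endian, the bytes at ascending addresses are 8F 94 7E DF.
Read back as big-endian, the last byte is least significant, giving 0x8F947EDF.

0x8F947EDF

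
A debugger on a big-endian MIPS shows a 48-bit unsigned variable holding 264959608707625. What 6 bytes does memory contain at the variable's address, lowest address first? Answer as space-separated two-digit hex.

264959608707625 in hexadecimal, padded to 48 bits, is 0xF0FAB75B5A29.
Split into bytes (most-significant first): F0 FA B7 5B 5A 29.
Big-endian stores the most-significant byte at the lowest address.
So the memory order matches the most-significant-first order: F0 FA B7 5B 5A 29.

F0 FA B7 5B 5A 29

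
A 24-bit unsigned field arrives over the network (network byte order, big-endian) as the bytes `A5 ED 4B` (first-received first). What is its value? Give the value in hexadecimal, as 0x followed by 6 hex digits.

Big-endian stores the most-significant byte at the lowest address.
The bytes are already most-significant first: 0xA5ED4B.

0xA5ED4B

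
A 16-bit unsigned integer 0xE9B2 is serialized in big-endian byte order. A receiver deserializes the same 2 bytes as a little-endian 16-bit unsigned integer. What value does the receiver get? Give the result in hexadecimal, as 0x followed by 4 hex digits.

0xB2E9

Stored big-endian, the bytes at ascending addresses are E9 B2.
Read back as little-endian, the first byte is least significant, giving 0xB2E9.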